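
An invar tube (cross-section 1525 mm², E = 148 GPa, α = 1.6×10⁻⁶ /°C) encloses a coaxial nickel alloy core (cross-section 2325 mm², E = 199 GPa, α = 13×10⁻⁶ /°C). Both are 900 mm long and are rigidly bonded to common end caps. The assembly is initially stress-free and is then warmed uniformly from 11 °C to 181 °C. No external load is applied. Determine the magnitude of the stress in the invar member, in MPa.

σ ≈ 193 MPa (tensile)

The nickel alloy has the larger α, so on heating it would change length more than the invar if both were free. The rigid plates force a common final length, so the nickel alloy is put into compression and the invar into tension, with equal and opposite forces P (no external load).
Equating the net (thermal + elastic) strains gives |α₁ − α₂|·ΔT = P·[1/(A₁E₁) + 1/(A₂E₂)].
|α₁ − α₂|·ΔT = 11.4×10⁻⁶ × 170 = 0.001938.
1/(A₁E₁) + 1/(A₂E₂) = 1/(1525×148×10³) + 1/(2325×199×10³) = 6.592×10⁻⁹ N⁻¹.
So P = 0.001938 / 6.592×10⁻⁹ = 294 kN.
σ_{invar} = P/A₁ = 294000/1525 = 192.8 MPa, tensile.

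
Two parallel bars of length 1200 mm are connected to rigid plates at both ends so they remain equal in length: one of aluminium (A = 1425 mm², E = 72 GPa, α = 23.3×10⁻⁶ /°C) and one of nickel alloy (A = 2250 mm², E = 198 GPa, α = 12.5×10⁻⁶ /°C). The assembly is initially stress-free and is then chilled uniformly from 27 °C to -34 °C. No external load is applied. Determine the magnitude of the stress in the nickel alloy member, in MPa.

σ ≈ 24.4 MPa (compressive)

Both members must finish at the same length. With the larger α, the aluminium tends to over-contract; the plates restrain it, putting the aluminium in tension and the nickel alloy in compression. With no external load the two internal forces are equal and opposite, magnitude P.
Compatibility of the two members (thermal + elastic change equal): (α₁ − α₂)ΔT = P·[1/(A₁E₁) + 1/(A₂E₂)].
|α₁ − α₂|·ΔT = 10.8×10⁻⁶ × 61 = 0.0006588.
1/(A₁E₁) + 1/(A₂E₂) = 1/(1425×72×10³) + 1/(2250×198×10³) = 1.199×10⁻⁸ N⁻¹.
So P = 0.0006588 / 1.199×10⁻⁸ = 54.94 kN.
σ_{nickel alloy} = P/A₂ = 54940/2250 = 24.42 MPa, compressive.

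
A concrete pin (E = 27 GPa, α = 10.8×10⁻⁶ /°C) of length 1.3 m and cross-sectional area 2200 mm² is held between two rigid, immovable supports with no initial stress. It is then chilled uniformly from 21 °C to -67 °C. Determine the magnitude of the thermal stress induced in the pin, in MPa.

Because both ends are immovable the net strain is zero, and the suppressed thermal strain is αΔT = 10.8×10⁻⁶ × 88 = 950.4×10⁻⁶.
Hence σ = E·αΔT = 27×10³ × 950.4×10⁻⁶ = 25.66 MPa, tensile.

σ ≈ 25.7 MPa (tensile)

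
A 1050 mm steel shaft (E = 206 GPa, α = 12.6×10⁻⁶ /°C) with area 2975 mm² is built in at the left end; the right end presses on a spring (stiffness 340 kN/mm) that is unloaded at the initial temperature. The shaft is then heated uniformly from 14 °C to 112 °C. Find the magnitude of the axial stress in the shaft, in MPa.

σ ≈ 93.6 MPa (compressive)

Free thermal expansion: δ_free = αΔT L = 12.6×10⁻⁶ × 98 × 1050 = 1.297 mm.
With a force P in the spring, the elastic change of the shaft is PL/(AE) and that of the spring is P/k; compatibility requires their sum to equal δ_free.
P [ L/(AE) + 1/k ] = δ_free → P [ 1050/(2975×206×10³) + 1/(340×10³) ] = 1.297.
P = 1.297 / 4.654×10⁻⁶ = 278600 N.
σ = P/A = 278600/2975 = 93.63 MPa.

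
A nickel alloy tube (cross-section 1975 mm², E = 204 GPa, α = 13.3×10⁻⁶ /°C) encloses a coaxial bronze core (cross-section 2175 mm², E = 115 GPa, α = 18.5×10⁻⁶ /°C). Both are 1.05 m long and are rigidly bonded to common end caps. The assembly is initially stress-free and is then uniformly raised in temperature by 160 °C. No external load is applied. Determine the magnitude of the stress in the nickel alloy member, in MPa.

σ ≈ 65 MPa (tensile)

Both members must finish at the same length. With the larger α, the bronze tends to over-expand; the plates restrain it, putting the bronze in compression and the nickel alloy in tension. With no external load the two internal forces are equal and opposite, magnitude P.
Compatibility of the two members (thermal + elastic change equal): (α₁ − α₂)ΔT = P·[1/(A₁E₁) + 1/(A₂E₂)].
|α₁ − α₂|·ΔT = 5.2×10⁻⁶ × 160 = 0.000832.
1/(A₁E₁) + 1/(A₂E₂) = 1/(1975×204×10³) + 1/(2175×115×10³) = 6.48×10⁻⁹ N⁻¹.
P = 0.000832 / 6.48×10⁻⁹ = 128400 N = 128.4 kN.
σ_{nickel alloy} = P/A₁ = 128400/1975 = 65.01 MPa, tensile.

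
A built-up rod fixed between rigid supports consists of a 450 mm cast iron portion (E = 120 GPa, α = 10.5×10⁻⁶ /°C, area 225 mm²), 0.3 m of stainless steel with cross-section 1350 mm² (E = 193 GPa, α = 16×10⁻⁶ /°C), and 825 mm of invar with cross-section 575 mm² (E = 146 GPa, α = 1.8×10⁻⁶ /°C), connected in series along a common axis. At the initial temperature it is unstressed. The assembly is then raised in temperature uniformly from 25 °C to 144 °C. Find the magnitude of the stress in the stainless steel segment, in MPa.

σ ≈ 35.1 MPa (compressive)

With the walls removed the bar would change length by δ_free = Σ αᵢΔT Lᵢ = 10.5×10⁻⁶×119×450 + 16×10⁻⁶×119×300 + 1.8×10⁻⁶×119×825 = 1.31 mm.
The rigid supports impose zero overall length change; the single axial force P common to all segments must satisfy P Σ Lᵢ/(AᵢEᵢ) = δ_free.
The series flexibility is Σ Lᵢ/(AᵢEᵢ) = 450/(225×120×10³) + 300/(1350×193×10³) + 825/(575×146×10³) = 2.765×10⁻⁵ mm/N.
So P = 1.31 / 2.765×10⁻⁵ = 47.39 kN, compressive.
σ_{stainless steel} = P / A = 47390 / 1350 = 35.11 MPa.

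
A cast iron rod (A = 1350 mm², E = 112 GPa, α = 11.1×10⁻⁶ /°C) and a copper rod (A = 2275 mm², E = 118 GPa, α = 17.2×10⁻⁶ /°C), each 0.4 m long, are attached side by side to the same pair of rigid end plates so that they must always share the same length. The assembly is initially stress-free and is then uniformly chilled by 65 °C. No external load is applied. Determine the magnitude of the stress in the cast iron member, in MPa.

σ ≈ 28.4 MPa (compressive)

Equilibrium of a rigid end plate with no external load gives equal and opposite internal forces ±P in the two members. Since α_{copper} > α_{cast iron}, cooling drives the copper into tension and the cast iron into compression.
Compatibility of the two members (thermal + elastic change equal): (α₁ − α₂)ΔT = P·[1/(A₁E₁) + 1/(A₂E₂)].
|α₁ − α₂|·ΔT = 6.1×10⁻⁶ × 65 = 0.0003965.
1/(A₁E₁) + 1/(A₂E₂) = 1/(1350×112×10³) + 1/(2275×118×10³) = 1.034×10⁻⁸ N⁻¹.
P = 0.0003965 / 1.034×10⁻⁸ = 38350 N = 38.35 kN.
σ_{cast iron} = P/A₁ = 38350/1350 = 28.41 MPa, compressive.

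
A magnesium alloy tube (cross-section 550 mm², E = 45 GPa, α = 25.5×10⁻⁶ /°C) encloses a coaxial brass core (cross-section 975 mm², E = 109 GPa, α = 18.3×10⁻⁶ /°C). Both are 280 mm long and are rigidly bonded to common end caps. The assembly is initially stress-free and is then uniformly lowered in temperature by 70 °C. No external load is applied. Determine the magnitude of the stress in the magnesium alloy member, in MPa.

σ ≈ 18.4 MPa (tensile)

The magnesium alloy has the larger α, so on cooling it would change length more than the brass if both were free. The rigid plates force a common final length, so the magnesium alloy is put into tension and the brass into compression, with equal and opposite forces P (no external load).
Compatibility of the two members (thermal + elastic change equal): (α₁ − α₂)ΔT = P·[1/(A₁E₁) + 1/(A₂E₂)].
|α₁ − α₂|·ΔT = 7.2×10⁻⁶ × 70 = 0.000504.
1/(A₁E₁) + 1/(A₂E₂) = 1/(550×45×10³) + 1/(975×109×10³) = 4.981×10⁻⁸ N⁻¹.
So P = 0.000504 / 4.981×10⁻⁸ = 10.12 kN.
σ_{magnesium alloy} = P/A₁ = 10120/550 = 18.4 MPa, tensile.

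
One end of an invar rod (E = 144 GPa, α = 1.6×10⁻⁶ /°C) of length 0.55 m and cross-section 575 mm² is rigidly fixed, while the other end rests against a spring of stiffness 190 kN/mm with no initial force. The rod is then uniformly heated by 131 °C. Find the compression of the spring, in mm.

δ ≈ 0.051 mm

Free thermal expansion: δ_free = αΔT L = 1.6×10⁻⁶ × 131 × 550 = 0.1153 mm.
Let P be the compressive force at the spring. The rod shortens elastically by PL/(AE) and the spring compresses by P/k; together these equal δ_free.
P [ L/(AE) + 1/k ] = δ_free → P [ 550/(575×144×10³) + 1/(190×10³) ] = 0.1153.
P = 0.1153 / 1.191×10⁻⁵ = 9683 N.
Spring compression = P/k = 9683/(190×10³) = 0.05096 mm.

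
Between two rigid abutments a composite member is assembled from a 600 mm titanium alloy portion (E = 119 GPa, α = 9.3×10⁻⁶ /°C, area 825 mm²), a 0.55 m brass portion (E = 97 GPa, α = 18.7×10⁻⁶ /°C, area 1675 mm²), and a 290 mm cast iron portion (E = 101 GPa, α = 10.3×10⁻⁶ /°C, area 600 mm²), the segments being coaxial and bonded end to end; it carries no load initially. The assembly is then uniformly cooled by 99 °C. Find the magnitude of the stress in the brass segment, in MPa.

If the supports were absent, the total length change would be Σ αᵢΔT Lᵢ = 9.3×10⁻⁶×99×600 + 18.7×10⁻⁶×99×550 + 10.3×10⁻⁶×99×290 = 1.866 mm.
The walls prevent any net length change, so an axial force P (same in every segment) develops. Compatibility: P · Σ Lᵢ/(AᵢEᵢ) = δ_free.
Σ Lᵢ/(AᵢEᵢ) = 600/(825×119×10³) + 550/(1675×97×10³) + 290/(600×101×10³) = 1.428×10⁻⁵ mm/N.
Hence P = δ_free / Σ(L/AE) = 1.866/1.428×10⁻⁵ = 130.7 kN (tensile).
σ_{brass} = P / A = 130700 / 1675 = 78.02 MPa.

σ ≈ 78 MPa (tensile)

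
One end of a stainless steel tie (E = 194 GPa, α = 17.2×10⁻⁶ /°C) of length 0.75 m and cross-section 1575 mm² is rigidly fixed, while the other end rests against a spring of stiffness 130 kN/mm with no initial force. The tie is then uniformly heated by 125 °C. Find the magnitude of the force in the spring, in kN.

P ≈ 159 kN

Free thermal expansion: δ_free = αΔT L = 17.2×10⁻⁶ × 125 × 750 = 1.612 mm.
With a force P in the spring, the elastic change of the tie is PL/(AE) and that of the spring is P/k; compatibility requires their sum to equal δ_free.
P [ L/(AE) + 1/k ] = δ_free → P [ 750/(1575×194×10³) + 1/(130×10³) ] = 1.612.
P = 1.612 / 1.015×10⁻⁵ = 158900 N.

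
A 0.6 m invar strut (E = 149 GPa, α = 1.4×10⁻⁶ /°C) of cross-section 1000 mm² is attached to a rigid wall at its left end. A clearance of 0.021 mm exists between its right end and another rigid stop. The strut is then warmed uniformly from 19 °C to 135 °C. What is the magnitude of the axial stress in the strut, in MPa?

σ ≈ 19 MPa (compressive)

Free thermal elongation = αΔT L = 1.4×10⁻⁶ × 116 × 600 = 0.09744 mm.
The gap closes (δ_free > 0.021 mm) and the wall then resists a further 0.09744 − 0.021 = 0.07644 mm of expansion.
That suppressed elongation corresponds to σ = E·Δ/L = 149×10³ × 0.07644/600 = 18.98 MPa.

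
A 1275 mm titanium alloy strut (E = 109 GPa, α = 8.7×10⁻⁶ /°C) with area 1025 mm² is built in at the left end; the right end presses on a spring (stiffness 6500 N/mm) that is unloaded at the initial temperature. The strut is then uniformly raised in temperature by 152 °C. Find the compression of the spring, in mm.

The unrestrained thermal change is αΔT L = 8.7×10⁻⁶ × 152 × 1275 = 1.686 mm.
Let P be the compressive force at the spring. The strut shortens elastically by PL/(AE) and the spring compresses by P/k; together these equal δ_free.
So P = δ_free / [L/(AE) + 1/k] = 1.686 / [ 1275/(1025×109×10³) + 1/(6500) ].
P = 1.686 / 0.0001653 = 10200 N.
Spring compression = P/k = 10200/(6500) = 1.57 mm.

δ ≈ 1.57 mm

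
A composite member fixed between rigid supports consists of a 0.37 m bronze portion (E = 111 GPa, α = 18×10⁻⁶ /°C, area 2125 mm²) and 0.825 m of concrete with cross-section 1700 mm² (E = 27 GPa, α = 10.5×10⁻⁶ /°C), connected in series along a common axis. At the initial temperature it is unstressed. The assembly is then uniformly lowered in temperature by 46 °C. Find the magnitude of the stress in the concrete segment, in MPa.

With the walls removed the bar would change length by δ_free = Σ αᵢΔT Lᵢ = 18×10⁻⁶×46×370 + 10.5×10⁻⁶×46×825 = 0.7048 mm.
The rigid supports impose zero overall length change; the single axial force P common to all segments must satisfy P Σ Lᵢ/(AᵢEᵢ) = δ_free.
The series flexibility is Σ Lᵢ/(AᵢEᵢ) = 370/(2125×111×10³) + 825/(1700×27×10³) = 1.954×10⁻⁵ mm/N.
P = 0.7048 / 1.954×10⁻⁵ = 36070 N = 36.07 kN, tensile.
σ_{concrete} = P / A = 36070 / 1700 = 21.22 MPa.

σ ≈ 21.2 MPa (tensile)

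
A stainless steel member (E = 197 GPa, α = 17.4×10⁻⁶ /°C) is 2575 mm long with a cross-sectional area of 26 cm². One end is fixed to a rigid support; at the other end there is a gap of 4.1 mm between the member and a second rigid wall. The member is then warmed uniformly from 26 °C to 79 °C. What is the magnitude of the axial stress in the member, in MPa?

Unrestrained expansion: δ_free = αΔT L = 17.4×10⁻⁶ × 53 × 2575 = 2.375 mm.
This is smaller than the 4.1 mm clearance, so the member expands freely without reaching the stop — the stress is zero.

σ ≈ 0 MPa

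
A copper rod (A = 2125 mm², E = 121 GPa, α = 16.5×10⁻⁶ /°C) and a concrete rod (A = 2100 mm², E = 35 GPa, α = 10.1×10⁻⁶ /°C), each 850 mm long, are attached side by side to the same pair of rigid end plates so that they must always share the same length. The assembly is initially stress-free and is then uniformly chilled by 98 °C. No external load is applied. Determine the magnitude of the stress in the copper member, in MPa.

The copper has the larger α, so on cooling it would change length more than the concrete if both were free. The rigid plates force a common final length, so the copper is put into tension and the concrete into compression, with equal and opposite forces P (no external load).
Setting the final lengths equal and cancelling L: (α₁ − α₂)ΔT = P/(A₁E₁) + P/(A₂E₂).
|α₁ − α₂|·ΔT = 6.4×10⁻⁶ × 98 = 0.0006272.
1/(A₁E₁) + 1/(A₂E₂) = 1/(2125×121×10³) + 1/(2100×35×10³) = 1.749×10⁻⁸ N⁻¹.
So P = 0.0006272 / 1.749×10⁻⁸ = 35.85 kN.
σ_{copper} = P/A₁ = 35850/2125 = 16.87 MPa, tensile.

σ ≈ 16.9 MPa (tensile)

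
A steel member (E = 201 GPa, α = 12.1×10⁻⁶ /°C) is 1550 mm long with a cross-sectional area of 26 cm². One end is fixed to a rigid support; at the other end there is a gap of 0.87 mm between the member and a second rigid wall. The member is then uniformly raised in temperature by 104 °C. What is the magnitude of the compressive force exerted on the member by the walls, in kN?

If the wall were absent the member would grow by αΔT L = 12.1×10⁻⁶ × 104 × 1550 = 1.951 mm.
This exceeds the 0.87 mm gap, so the wall pushes back. The portion of expansion that must be recovered elastically is δ_free − gap = 1.951 − 0.87 = 1.081 mm.
So σ = E(δ_free − g)/L = 201×10³ × 1.081/1550 = 140.1 MPa.
P = σA = 140.1 × 2600 = 364.3 kN.

P ≈ 364 kN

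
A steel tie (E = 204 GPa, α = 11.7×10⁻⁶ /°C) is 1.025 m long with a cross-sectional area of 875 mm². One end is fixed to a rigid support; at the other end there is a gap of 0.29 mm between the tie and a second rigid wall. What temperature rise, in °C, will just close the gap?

ΔT ≈ 24.2 °C

Contact occurs when the free expansion equals the gap: αΔT L = 0.29 mm.
ΔT = 0.29 / (11.7×10⁻⁶ × 1025) = 24.18 °C.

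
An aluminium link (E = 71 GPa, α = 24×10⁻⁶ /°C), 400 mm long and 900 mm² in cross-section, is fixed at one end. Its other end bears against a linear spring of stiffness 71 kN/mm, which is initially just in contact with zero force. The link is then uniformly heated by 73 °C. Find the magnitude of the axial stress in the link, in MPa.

If the spring were absent the link would lengthen by αΔT L = 24×10⁻⁶ × 73 × 400 = 0.7008 mm.
With a force P in the spring, the elastic change of the link is PL/(AE) and that of the spring is P/k; compatibility requires their sum to equal δ_free.
So P = δ_free / [L/(AE) + 1/k] = 0.7008 / [ 400/(900×71×10³) + 1/(71×10³) ].
P = 0.7008 / 2.034×10⁻⁵ = 34450 N.
σ = P/A = 34450/900 = 38.27 MPa.

σ ≈ 38.3 MPa (compressive)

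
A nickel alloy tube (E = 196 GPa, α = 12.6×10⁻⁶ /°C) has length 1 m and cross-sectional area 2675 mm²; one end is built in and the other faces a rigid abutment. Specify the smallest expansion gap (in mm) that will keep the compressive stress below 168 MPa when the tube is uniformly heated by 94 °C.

With no wall the tube would lengthen by αΔT L = 12.6×10⁻⁶ × 94 × 1000 = 1.184 mm.
At the allowable stress the elastic shortening the wall may impose is σL/E = 168 × 1000 / (196×10³) = 0.8571 mm.
The gap must absorb the remainder: g_min = 1.184 − 0.8571 = 0.3273 mm.

g ≈ 0.327 mm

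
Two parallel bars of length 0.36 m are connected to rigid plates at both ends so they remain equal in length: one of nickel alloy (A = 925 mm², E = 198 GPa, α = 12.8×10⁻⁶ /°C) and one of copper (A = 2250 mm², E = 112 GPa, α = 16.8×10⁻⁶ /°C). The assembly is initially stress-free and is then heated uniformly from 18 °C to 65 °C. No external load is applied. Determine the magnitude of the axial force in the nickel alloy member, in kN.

Equilibrium of a rigid end plate with no external load gives equal and opposite internal forces ±P in the two members. Since α_{copper} > α_{nickel alloy}, heating drives the copper into compression and the nickel alloy into tension.
Setting the final lengths equal and cancelling L: (α₁ − α₂)ΔT = P/(A₁E₁) + P/(A₂E₂).
|α₁ − α₂|·ΔT = 4×10⁻⁶ × 47 = 0.000188.
1/(A₁E₁) + 1/(A₂E₂) = 1/(925×198×10³) + 1/(2250×112×10³) = 9.428×10⁻⁹ N⁻¹.
So P = 0.000188 / 9.428×10⁻⁹ = 19.94 kN.

P ≈ 19.9 kN (tensile in the nickel alloy)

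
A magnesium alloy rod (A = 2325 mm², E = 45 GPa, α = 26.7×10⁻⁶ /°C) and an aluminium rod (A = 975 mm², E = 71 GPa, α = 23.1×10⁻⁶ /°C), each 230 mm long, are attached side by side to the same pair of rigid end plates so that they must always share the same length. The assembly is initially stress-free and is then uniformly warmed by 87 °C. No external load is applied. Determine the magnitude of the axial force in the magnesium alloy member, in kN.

P ≈ 13 kN (compressive in the magnesium alloy)

Equilibrium of a rigid end plate with no external load gives equal and opposite internal forces ±P in the two members. Since α_{magnesium alloy} > α_{aluminium}, heating drives the magnesium alloy into compression and the aluminium into tension.
Compatibility of the two members (thermal + elastic change equal): (α₁ − α₂)ΔT = P·[1/(A₁E₁) + 1/(A₂E₂)].
|α₁ − α₂|·ΔT = 3.6×10⁻⁶ × 87 = 0.0003132.
1/(A₁E₁) + 1/(A₂E₂) = 1/(2325×45×10³) + 1/(975×71×10³) = 2.4×10⁻⁸ N⁻¹.
So P = 0.0003132 / 2.4×10⁻⁸ = 13.05 kN.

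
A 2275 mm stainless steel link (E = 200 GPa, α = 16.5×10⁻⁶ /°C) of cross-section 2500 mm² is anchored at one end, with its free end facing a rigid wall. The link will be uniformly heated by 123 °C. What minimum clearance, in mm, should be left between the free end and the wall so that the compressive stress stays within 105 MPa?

g ≈ 3.42 mm

With no wall the link would lengthen by αΔT L = 16.5×10⁻⁶ × 123 × 2275 = 4.617 mm.
At the allowable stress the elastic shortening the wall may impose is σL/E = 105 × 2275 / (200×10³) = 1.194 mm.
The gap must absorb the remainder: g_min = 4.617 − 1.194 = 3.423 mm.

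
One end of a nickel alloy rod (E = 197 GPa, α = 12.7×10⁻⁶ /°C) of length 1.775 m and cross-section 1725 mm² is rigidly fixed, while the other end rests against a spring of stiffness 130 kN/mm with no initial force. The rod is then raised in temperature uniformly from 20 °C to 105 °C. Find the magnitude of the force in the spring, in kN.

P ≈ 148 kN

The unrestrained thermal change is αΔT L = 12.7×10⁻⁶ × 85 × 1775 = 1.916 mm.
Let P be the compressive force at the spring. The rod shortens elastically by PL/(AE) and the spring compresses by P/k; together these equal δ_free.
P [ L/(AE) + 1/k ] = δ_free → P [ 1775/(1725×197×10³) + 1/(130×10³) ] = 1.916.
P = 1.916 / 1.292×10⁻⁵ = 148400 N.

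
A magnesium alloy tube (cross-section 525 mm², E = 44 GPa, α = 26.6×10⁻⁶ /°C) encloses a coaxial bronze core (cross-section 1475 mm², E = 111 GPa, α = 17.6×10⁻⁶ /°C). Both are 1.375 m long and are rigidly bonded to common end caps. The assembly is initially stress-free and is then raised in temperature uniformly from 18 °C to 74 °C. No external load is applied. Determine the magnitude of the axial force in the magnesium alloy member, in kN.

Equilibrium of a rigid end plate with no external load gives equal and opposite internal forces ±P in the two members. Since α_{magnesium alloy} > α_{bronze}, heating drives the magnesium alloy into compression and the bronze into tension.
Equating the net (thermal + elastic) strains gives |α₁ − α₂|·ΔT = P·[1/(A₁E₁) + 1/(A₂E₂)].
|α₁ − α₂|·ΔT = 9×10⁻⁶ × 56 = 0.000504.
1/(A₁E₁) + 1/(A₂E₂) = 1/(525×44×10³) + 1/(1475×111×10³) = 4.94×10⁻⁸ N⁻¹.
P = 0.000504 / 4.94×10⁻⁸ = 10200 N = 10.2 kN.

P ≈ 10.2 kN (compressive in the magnesium alloy)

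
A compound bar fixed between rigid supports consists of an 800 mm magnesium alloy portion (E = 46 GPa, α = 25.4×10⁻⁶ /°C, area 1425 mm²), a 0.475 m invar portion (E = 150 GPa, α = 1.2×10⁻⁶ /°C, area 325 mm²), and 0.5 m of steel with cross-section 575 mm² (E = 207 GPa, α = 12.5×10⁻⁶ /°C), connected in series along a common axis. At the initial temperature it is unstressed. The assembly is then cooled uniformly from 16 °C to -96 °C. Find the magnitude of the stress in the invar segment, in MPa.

With the walls removed the bar would change length by δ_free = Σ αᵢΔT Lᵢ = 25.4×10⁻⁶×112×800 + 1.2×10⁻⁶×112×475 + 12.5×10⁻⁶×112×500 = 3.04 mm.
The walls prevent any net length change, so an axial force P (same in every segment) develops. Compatibility: P · Σ Lᵢ/(AᵢEᵢ) = δ_free.
The series flexibility is Σ Lᵢ/(AᵢEᵢ) = 800/(1425×46×10³) + 475/(325×150×10³) + 500/(575×207×10³) = 2.615×10⁻⁵ mm/N.
So P = 3.04 / 2.615×10⁻⁵ = 116.2 kN, tensile.
σ_{invar} = P / A = 116200 / 325 = 357.7 MPa.

σ ≈ 358 MPa (tensile)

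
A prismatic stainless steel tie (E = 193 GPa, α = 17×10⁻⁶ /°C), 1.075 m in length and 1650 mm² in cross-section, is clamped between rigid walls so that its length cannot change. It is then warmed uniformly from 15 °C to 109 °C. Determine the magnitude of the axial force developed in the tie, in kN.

The ends cannot move, so σ = EαΔT = 193×10³ × 17×10⁻⁶ × 94 = 308.4 MPa.
Then P = σA = 308.4 × 1650 mm² = 508.9 kN, compressive.

P ≈ 509 kN (compressive)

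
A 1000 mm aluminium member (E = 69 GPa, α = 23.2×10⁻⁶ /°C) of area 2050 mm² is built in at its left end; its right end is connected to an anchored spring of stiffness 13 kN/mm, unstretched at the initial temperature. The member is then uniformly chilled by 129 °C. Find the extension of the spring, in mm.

δ ≈ 2.74 mm

If the spring were absent the member would shorten by αΔT L = 23.2×10⁻⁶ × 129 × 1000 = 2.993 mm.
Let P be the tensile force in the spring. The member extends elastically by PL/(AE) and the spring stretches by P/k; together these equal δ_free.
P [ L/(AE) + 1/k ] = δ_free → P [ 1000/(2050×69×10³) + 1/(13×10³) ] = 2.993.
P = 2.993 / 8.399×10⁻⁵ = 35630 N.
Spring extension = P/k = 35630/(13×10³) = 2.741 mm.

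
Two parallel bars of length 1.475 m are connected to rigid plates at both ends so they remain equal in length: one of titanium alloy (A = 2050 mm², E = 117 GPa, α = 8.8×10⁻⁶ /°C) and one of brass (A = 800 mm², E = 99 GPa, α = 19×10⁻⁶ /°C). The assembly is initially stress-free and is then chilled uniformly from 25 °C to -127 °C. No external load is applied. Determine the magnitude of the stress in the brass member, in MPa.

Equilibrium of a rigid end plate with no external load gives equal and opposite internal forces ±P in the two members. Since α_{brass} > α_{titanium alloy}, cooling drives the brass into tension and the titanium alloy into compression.
Compatibility of the two members (thermal + elastic change equal): (α₁ − α₂)ΔT = P·[1/(A₁E₁) + 1/(A₂E₂)].
|α₁ − α₂|·ΔT = 10.2×10⁻⁶ × 152 = 0.00155.
1/(A₁E₁) + 1/(A₂E₂) = 1/(2050×117×10³) + 1/(800×99×10³) = 1.68×10⁻⁸ N⁻¹.
So P = 0.00155 / 1.68×10⁻⁸ = 92.31 kN.
σ_{brass} = P/A₂ = 92310/800 = 115.4 MPa, tensile.

σ ≈ 115 MPa (tensile)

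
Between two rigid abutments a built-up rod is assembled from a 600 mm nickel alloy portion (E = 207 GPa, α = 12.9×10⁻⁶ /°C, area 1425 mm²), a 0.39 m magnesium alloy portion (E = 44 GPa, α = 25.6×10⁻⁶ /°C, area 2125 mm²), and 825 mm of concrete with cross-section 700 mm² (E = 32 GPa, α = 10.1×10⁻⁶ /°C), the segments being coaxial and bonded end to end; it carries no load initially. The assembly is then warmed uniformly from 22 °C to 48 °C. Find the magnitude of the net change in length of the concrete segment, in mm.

Free thermal expansion of the whole bar: Σ αᵢΔT Lᵢ = 12.9×10⁻⁶×26×600 + 25.6×10⁻⁶×26×390 + 10.1×10⁻⁶×26×825 = 0.6775 mm.
The walls prevent any net length change, so an axial force P (same in every segment) develops. Compatibility: P · Σ Lᵢ/(AᵢEᵢ) = δ_free.
Σ Lᵢ/(AᵢEᵢ) = 600/(1425×207×10³) + 390/(2125×44×10³) + 825/(700×32×10³) = 4.304×10⁻⁵ mm/N.
P = 0.6775 / 4.304×10⁻⁵ = 15740 N = 15.74 kN, compressive.
For the concrete segment, free thermal change = 10.1×10⁻⁶×26×825 = 0.2166 mm and elastic change from P = 15740×825/(700×32×10³) = 0.5798 mm; these oppose, so the net change is 0.363 mm (segment shortens).

|ΔL| ≈ 0.363 mm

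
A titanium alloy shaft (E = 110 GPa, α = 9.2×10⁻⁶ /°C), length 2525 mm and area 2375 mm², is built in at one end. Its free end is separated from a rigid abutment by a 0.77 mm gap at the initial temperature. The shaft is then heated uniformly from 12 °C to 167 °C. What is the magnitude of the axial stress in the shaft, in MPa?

σ ≈ 123 MPa (compressive)

Free thermal elongation = αΔT L = 9.2×10⁻⁶ × 155 × 2525 = 3.601 mm.
After closing the 0.77 mm clearance, 3.601 − 0.77 = 2.831 mm of expansion remains to be suppressed by the wall.
Compatibility: PL/(AE) = 2.831 mm, so σ = P/A = E × (2.831/2525) = 123.3 MPa.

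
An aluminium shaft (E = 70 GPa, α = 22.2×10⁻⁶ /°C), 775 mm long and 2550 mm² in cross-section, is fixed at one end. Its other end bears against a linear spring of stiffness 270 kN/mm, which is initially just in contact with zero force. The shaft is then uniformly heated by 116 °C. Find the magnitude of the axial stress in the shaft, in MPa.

If the spring were absent the shaft would lengthen by αΔT L = 22.2×10⁻⁶ × 116 × 775 = 1.996 mm.
With a force P in the spring, the elastic change of the shaft is PL/(AE) and that of the spring is P/k; compatibility requires their sum to equal δ_free.
So P = δ_free / [L/(AE) + 1/k] = 1.996 / [ 775/(2550×70×10³) + 1/(270×10³) ].
P = 1.996 / 8.045×10⁻⁶ = 248100 N.
σ = P/A = 248100/2550 = 97.28 MPa.

σ ≈ 97.3 MPa (compressive)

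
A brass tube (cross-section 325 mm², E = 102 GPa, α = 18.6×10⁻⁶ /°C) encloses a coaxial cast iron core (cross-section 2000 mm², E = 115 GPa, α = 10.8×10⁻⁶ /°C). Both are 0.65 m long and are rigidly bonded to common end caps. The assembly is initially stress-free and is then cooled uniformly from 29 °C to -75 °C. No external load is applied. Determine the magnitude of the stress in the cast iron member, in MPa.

Both members must finish at the same length. With the larger α, the brass tends to over-contract; the plates restrain it, putting the brass in tension and the cast iron in compression. With no external load the two internal forces are equal and opposite, magnitude P.
Setting the final lengths equal and cancelling L: (α₁ − α₂)ΔT = P/(A₁E₁) + P/(A₂E₂).
|α₁ − α₂|·ΔT = 7.8×10⁻⁶ × 104 = 0.0008112.
1/(A₁E₁) + 1/(A₂E₂) = 1/(325×102×10³) + 1/(2000×115×10³) = 3.451×10⁻⁸ N⁻¹.
P = 0.0008112 / 3.451×10⁻⁸ = 23500 N = 23.5 kN.
σ_{cast iron} = P/A₂ = 23500/2000 = 11.75 MPa, compressive.

σ ≈ 11.8 MPa (compressive)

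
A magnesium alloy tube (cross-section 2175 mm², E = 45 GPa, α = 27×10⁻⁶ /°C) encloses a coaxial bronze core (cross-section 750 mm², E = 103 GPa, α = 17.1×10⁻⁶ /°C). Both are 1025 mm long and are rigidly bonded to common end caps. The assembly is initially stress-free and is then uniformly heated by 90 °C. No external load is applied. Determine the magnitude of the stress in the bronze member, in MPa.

The magnesium alloy has the larger α, so on heating it would change length more than the bronze if both were free. The rigid plates force a common final length, so the magnesium alloy is put into compression and the bronze into tension, with equal and opposite forces P (no external load).
Compatibility of the two members (thermal + elastic change equal): (α₁ − α₂)ΔT = P·[1/(A₁E₁) + 1/(A₂E₂)].
|α₁ − α₂|·ΔT = 9.9×10⁻⁶ × 90 = 0.000891.
1/(A₁E₁) + 1/(A₂E₂) = 1/(2175×45×10³) + 1/(750×103×10³) = 2.316×10⁻⁸ N⁻¹.
So P = 0.000891 / 2.316×10⁻⁸ = 38.47 kN.
σ_{bronze} = P/A₂ = 38470/750 = 51.29 MPa, tensile.

σ ≈ 51.3 MPa (tensile)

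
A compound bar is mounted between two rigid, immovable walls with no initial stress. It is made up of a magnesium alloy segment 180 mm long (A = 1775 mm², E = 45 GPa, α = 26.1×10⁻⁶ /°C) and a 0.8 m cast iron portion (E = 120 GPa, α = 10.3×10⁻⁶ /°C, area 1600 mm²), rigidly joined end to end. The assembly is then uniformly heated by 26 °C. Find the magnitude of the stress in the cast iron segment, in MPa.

σ ≈ 32.7 MPa (compressive)

With the walls removed the bar would change length by δ_free = Σ αᵢΔT Lᵢ = 26.1×10⁻⁶×26×180 + 10.3×10⁻⁶×26×800 = 0.3364 mm.
The rigid supports impose zero overall length change; the single axial force P common to all segments must satisfy P Σ Lᵢ/(AᵢEᵢ) = δ_free.
The series flexibility is Σ Lᵢ/(AᵢEᵢ) = 180/(1775×45×10³) + 800/(1600×120×10³) = 6.42×10⁻⁶ mm/N.
P = 0.3364 / 6.42×10⁻⁶ = 52400 N = 52.4 kN, compressive.
σ_{cast iron} = P / A = 52400 / 1600 = 32.75 MPa.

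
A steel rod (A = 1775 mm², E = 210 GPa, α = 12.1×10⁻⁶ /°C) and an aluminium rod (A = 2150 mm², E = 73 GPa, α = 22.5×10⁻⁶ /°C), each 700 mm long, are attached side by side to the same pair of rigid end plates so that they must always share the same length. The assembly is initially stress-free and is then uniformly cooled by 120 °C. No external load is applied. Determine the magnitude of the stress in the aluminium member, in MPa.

σ ≈ 64.1 MPa (tensile)

Both members must finish at the same length. With the larger α, the aluminium tends to over-contract; the plates restrain it, putting the aluminium in tension and the steel in compression. With no external load the two internal forces are equal and opposite, magnitude P.
Compatibility of the two members (thermal + elastic change equal): (α₁ − α₂)ΔT = P·[1/(A₁E₁) + 1/(A₂E₂)].
|α₁ − α₂|·ΔT = 10.4×10⁻⁶ × 120 = 0.001248.
1/(A₁E₁) + 1/(A₂E₂) = 1/(1775×210×10³) + 1/(2150×73×10³) = 9.054×10⁻⁹ N⁻¹.
So P = 0.001248 / 9.054×10⁻⁹ = 137.8 kN.
σ_{aluminium} = P/A₂ = 137800/2150 = 64.11 MPa, tensile.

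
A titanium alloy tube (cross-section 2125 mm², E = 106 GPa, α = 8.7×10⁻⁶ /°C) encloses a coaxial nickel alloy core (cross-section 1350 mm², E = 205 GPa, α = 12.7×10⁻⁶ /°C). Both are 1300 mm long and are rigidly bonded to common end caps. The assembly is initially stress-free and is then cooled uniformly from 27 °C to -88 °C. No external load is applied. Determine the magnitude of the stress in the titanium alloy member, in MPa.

σ ≈ 26.9 MPa (compressive)

The nickel alloy has the larger α, so on cooling it would change length more than the titanium alloy if both were free. The rigid plates force a common final length, so the nickel alloy is put into tension and the titanium alloy into compression, with equal and opposite forces P (no external load).
Compatibility of the two members (thermal + elastic change equal): (α₁ − α₂)ΔT = P·[1/(A₁E₁) + 1/(A₂E₂)].
|α₁ − α₂|·ΔT = 4×10⁻⁶ × 115 = 0.00046.
1/(A₁E₁) + 1/(A₂E₂) = 1/(2125×106×10³) + 1/(1350×205×10³) = 8.053×10⁻⁹ N⁻¹.
P = 0.00046 / 8.053×10⁻⁹ = 57120 N = 57.12 kN.
σ_{titanium alloy} = P/A₁ = 57120/2125 = 26.88 MPa, compressive.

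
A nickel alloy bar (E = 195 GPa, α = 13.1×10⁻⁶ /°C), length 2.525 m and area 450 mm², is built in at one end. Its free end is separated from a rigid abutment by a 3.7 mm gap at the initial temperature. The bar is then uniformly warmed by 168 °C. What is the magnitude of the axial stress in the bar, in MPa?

Free thermal elongation = αΔT L = 13.1×10⁻⁶ × 168 × 2525 = 5.557 mm.
This exceeds the 3.7 mm gap, so the wall pushes back. The portion of expansion that must be recovered elastically is δ_free − gap = 5.557 − 3.7 = 1.857 mm.
Compatibility: PL/(AE) = 1.857 mm, so σ = P/A = E × (1.857/2525) = 143.4 MPa.

σ ≈ 143 MPa (compressive)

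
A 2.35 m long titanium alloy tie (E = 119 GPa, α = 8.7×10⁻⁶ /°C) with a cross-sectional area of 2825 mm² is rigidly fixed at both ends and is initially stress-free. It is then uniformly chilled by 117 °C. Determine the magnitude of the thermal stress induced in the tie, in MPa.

With length fixed, the mechanical strain must cancel the thermal strain αΔT = 8.7×10⁻⁶ × 117 = 1017.9×10⁻⁶.
The stress required to suppress this strain is σ = Eε = 119×10³ × 1017.9×10⁻⁶ = 121.1 MPa, tensile since the tie is trying to contract.

σ ≈ 121 MPa (tensile)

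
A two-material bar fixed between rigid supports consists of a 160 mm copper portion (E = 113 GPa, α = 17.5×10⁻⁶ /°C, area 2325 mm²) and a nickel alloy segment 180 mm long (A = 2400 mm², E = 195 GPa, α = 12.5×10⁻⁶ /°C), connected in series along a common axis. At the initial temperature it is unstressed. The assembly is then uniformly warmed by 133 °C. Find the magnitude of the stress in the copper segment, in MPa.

If the supports were absent, the total length change would be Σ αᵢΔT Lᵢ = 17.5×10⁻⁶×133×160 + 12.5×10⁻⁶×133×180 = 0.6716 mm.
The walls prevent any net length change, so an axial force P (same in every segment) develops. Compatibility: P · Σ Lᵢ/(AᵢEᵢ) = δ_free.
The series flexibility is Σ Lᵢ/(AᵢEᵢ) = 160/(2325×113×10³) + 180/(2400×195×10³) = 9.936×10⁻⁷ mm/N.
P = 0.6716 / 9.936×10⁻⁷ = 676000 N = 676 kN, compressive.
σ_{copper} = P / A = 676000 / 2325 = 290.7 MPa.

σ ≈ 291 MPa (compressive)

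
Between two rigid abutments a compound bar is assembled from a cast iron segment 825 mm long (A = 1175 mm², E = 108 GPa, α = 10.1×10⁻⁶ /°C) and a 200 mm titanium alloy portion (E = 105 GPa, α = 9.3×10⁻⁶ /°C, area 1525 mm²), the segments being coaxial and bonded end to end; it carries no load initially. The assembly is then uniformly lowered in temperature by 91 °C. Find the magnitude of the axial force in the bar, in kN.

Free thermal contraction of the whole bar: Σ αᵢΔT Lᵢ = 10.1×10⁻⁶×91×825 + 9.3×10⁻⁶×91×200 = 0.9275 mm.
Since the ends are fixed, an axial force P builds up, equal in every segment, with P · Σ Lᵢ/(AᵢEᵢ) = δ_free.
Σ Lᵢ/(AᵢEᵢ) = 825/(1175×108×10³) + 200/(1525×105×10³) = 7.75×10⁻⁶ mm/N.
Hence P = δ_free / Σ(L/AE) = 0.9275/7.75×10⁻⁶ = 119.7 kN (tensile).

P ≈ 120 kN (tensile)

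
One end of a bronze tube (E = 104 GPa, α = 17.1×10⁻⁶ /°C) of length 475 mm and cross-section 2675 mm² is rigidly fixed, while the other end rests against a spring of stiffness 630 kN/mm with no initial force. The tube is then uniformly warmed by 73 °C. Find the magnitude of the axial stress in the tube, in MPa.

The unrestrained thermal change is αΔT L = 17.1×10⁻⁶ × 73 × 475 = 0.5929 mm.
Let P be the compressive force at the spring. The tube shortens elastically by PL/(AE) and the spring compresses by P/k; together these equal δ_free.
P [ L/(AE) + 1/k ] = δ_free → P [ 475/(2675×104×10³) + 1/(630×10³) ] = 0.5929.
P = 0.5929 / 3.295×10⁻⁶ = 180000 N.
σ = P/A = 180000/2675 = 67.28 MPa.

σ ≈ 67.3 MPa (compressive)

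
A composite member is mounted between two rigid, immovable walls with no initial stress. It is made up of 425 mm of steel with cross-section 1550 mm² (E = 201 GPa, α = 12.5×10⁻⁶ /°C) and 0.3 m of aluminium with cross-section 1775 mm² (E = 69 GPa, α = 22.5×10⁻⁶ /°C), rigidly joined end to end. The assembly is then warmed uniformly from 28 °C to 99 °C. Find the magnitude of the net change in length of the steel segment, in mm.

With the walls removed the bar would change length by δ_free = Σ αᵢΔT Lᵢ = 12.5×10⁻⁶×71×425 + 22.5×10⁻⁶×71×300 = 0.8564 mm.
Since the ends are fixed, an axial force P builds up, equal in every segment, with P · Σ Lᵢ/(AᵢEᵢ) = δ_free.
Σ Lᵢ/(AᵢEᵢ) = 425/(1550×201×10³) + 300/(1775×69×10³) = 3.814×10⁻⁶ mm/N.
Hence P = δ_free / Σ(L/AE) = 0.8564/3.814×10⁻⁶ = 224.6 kN (compressive).
For the steel segment, free thermal change = 12.5×10⁻⁶×71×425 = 0.3772 mm and elastic change from P = 224600×425/(1550×201×10³) = 0.3064 mm; these oppose, so the net change is 0.0708 mm (segment lengthens).

|ΔL| ≈ 0.0708 mm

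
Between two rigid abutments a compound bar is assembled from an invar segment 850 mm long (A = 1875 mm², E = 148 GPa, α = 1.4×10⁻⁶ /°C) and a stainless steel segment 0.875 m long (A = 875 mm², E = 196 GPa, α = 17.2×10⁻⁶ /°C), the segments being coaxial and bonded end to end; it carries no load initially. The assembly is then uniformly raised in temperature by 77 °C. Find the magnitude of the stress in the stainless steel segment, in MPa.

σ ≈ 175 MPa (compressive)

Free thermal expansion of the whole bar: Σ αᵢΔT Lᵢ = 1.4×10⁻⁶×77×850 + 17.2×10⁻⁶×77×875 = 1.25 mm.
The rigid supports impose zero overall length change; the single axial force P common to all segments must satisfy P Σ Lᵢ/(AᵢEᵢ) = δ_free.
Σ Lᵢ/(AᵢEᵢ) = 850/(1875×148×10³) + 875/(875×196×10³) = 8.165×10⁻⁶ mm/N.
Hence P = δ_free / Σ(L/AE) = 1.25/8.165×10⁻⁶ = 153.1 kN (compressive).
σ_{stainless steel} = P / A = 153100 / 875 = 175 MPa.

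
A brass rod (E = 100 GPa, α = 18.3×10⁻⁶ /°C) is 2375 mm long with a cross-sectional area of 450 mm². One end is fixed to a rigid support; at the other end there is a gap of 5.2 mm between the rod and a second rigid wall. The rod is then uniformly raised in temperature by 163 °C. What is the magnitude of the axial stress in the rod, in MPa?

Free thermal elongation = αΔT L = 18.3×10⁻⁶ × 163 × 2375 = 7.084 mm.
After closing the 5.2 mm clearance, 7.084 − 5.2 = 1.884 mm of expansion remains to be suppressed by the wall.
That suppressed elongation corresponds to σ = E·Δ/L = 100×10³ × 1.884/2375 = 79.34 MPa.

σ ≈ 79.3 MPa (compressive)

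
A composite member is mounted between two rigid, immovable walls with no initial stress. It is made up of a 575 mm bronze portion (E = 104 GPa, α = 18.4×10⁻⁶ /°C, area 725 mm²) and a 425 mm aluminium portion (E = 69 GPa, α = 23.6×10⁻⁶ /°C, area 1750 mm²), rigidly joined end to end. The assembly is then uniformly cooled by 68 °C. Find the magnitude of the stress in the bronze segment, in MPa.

σ ≈ 173 MPa (tensile)

Free thermal contraction of the whole bar: Σ αᵢΔT Lᵢ = 18.4×10⁻⁶×68×575 + 23.6×10⁻⁶×68×425 = 1.401 mm.
The rigid supports impose zero overall length change; the single axial force P common to all segments must satisfy P Σ Lᵢ/(AᵢEᵢ) = δ_free.
The series flexibility is Σ Lᵢ/(AᵢEᵢ) = 575/(725×104×10³) + 425/(1750×69×10³) = 1.115×10⁻⁵ mm/N.
Hence P = δ_free / Σ(L/AE) = 1.401/1.115×10⁻⁵ = 125.7 kN (tensile).
σ_{bronze} = P / A = 125700 / 725 = 173.4 MPa.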